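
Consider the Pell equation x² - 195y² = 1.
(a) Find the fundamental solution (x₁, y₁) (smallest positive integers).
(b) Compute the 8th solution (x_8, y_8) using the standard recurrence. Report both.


Step 1: Find the fundamental solution (x₁, y₁) of x² - 195y² = 1.
  Expand √195 as a continued fraction. a₀ = ⌊√195⌋ = 13; iterate m_{k+1} = d_k·a_k − m_k, d_{k+1} = (195 − m_{k+1}²)/d_k, a_{k+1} = ⌊(a₀ + m_{k+1})/d_{k+1}⌋ (starting m₀ = 0, d₀ = 1), with convergents p_k = a_k·p_{k-1} + p_{k-2}, q_k = a_k·q_{k-1} + q_{k-2} (p₋₁ = 1, q₋₁ = 0):
  k = 0: a₀ = 13; p₀/q₀ = 13/1; p₀² − 195·q₀² = 169 − 195 = -26.
  k = 1: m = 13, d = 26, a = ⌊(13 + 13)/26⌋ = 1; p/q = (1·13 + 1)/(1·1 + 0) = 14/1; p² − 195·q² = 196 − 195 = 1.
  The first convergent with p² − 195·q² = 1 gives the fundamental solution (x₁, y₁) = (14, 1).
Step 2: Apply the recurrence (x_{n+1}, y_{n+1}) = (x₁x_n + 195y₁y_n, x₁y_n + y₁x_n) repeatedly.
  From (x_1, y_1) = (14, 1): x_2 = 14·14 + 195·1·1 = 391; y_2 = 14·1 + 1·14 = 28.
  From (x_2, y_2) = (391, 28): x_3 = 14·391 + 195·1·28 = 10934; y_3 = 14·28 + 1·391 = 783.
  From (x_3, y_3) = (10934, 783): x_4 = 14·10934 + 195·1·783 = 305761; y_4 = 14·783 + 1·10934 = 21896.
  From (x_4, y_4) = (305761, 21896): x_5 = 14·305761 + 195·1·21896 = 8550374; y_5 = 14·21896 + 1·305761 = 612305.
  From (x_5, y_5) = (8550374, 612305): x_6 = 14·8550374 + 195·1·612305 = 239104711; y_6 = 14·612305 + 1·8550374 = 17122644.
  From (x_6, y_6) = (239104711, 17122644): x_7 = 14·239104711 + 195·1·17122644 = 6686381534; y_7 = 14·17122644 + 1·239104711 = 478821727.
  From (x_7, y_7) = (6686381534, 478821727): x_8 = 14·6686381534 + 195·1·478821727 = 186979578241; y_8 = 14·478821727 + 1·6686381534 = 13389885712.
Step 3: Verify x_8² - 195·y_8² = 34961362679182240654081 - 34961362679182240654080 = 1 (should be 1). ✓

(x_1, y_1) = (14, 1); (x_8, y_8) = (186979578241, 13389885712).


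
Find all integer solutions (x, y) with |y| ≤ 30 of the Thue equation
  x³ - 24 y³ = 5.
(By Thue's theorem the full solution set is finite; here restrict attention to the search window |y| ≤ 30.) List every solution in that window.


The equation is x³ - 24y³ = 5. For fixed y, x³ = 24·y³ + 5, so a solution requires the RHS to be a perfect cube.
Strategy: iterate y from -30 to 30, compute RHS = 24·y³ + 5, and check whether it is a (positive or negative) perfect cube.
Check small values of y:
  y = 0: RHS = 5 is not a perfect cube.
  y = 1: RHS = 29 is not a perfect cube.
  y = -1: RHS = -19 is not a perfect cube.
  y = 2: RHS = 197 is not a perfect cube.
  y = -2: RHS = -187 is not a perfect cube.
  y = 3: RHS = 653 is not a perfect cube.
  y = -3: RHS = -643 is not a perfect cube.
Continuing the search up to |y| = 30 finds no solutions either.
No (x, y) in the scanned range satisfies the equation.

No integer solutions with |y| ≤ 30.


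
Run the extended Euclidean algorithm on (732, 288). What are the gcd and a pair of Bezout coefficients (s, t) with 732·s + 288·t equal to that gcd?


Euclidean algorithm on (732, 288) — divide until remainder is 0:
  732 = 2 · 288 + 156
  288 = 1 · 156 + 132
  156 = 1 · 132 + 24
  132 = 5 · 24 + 12
  24 = 2 · 12 + 0
gcd(732, 288) = 12.
Track Bezout coefficients alongside the remainders: start with r₀ = 732 = a·1 + b·0 (s = 1, t = 0) and r₁ = 288 = a·0 + b·1 (s = 0, t = 1); each new remainder r_{k+1} = r_{k-1} − q_k·r_k inherits s_{k+1} = s_{k-1} − q_k·s_k, t_{k+1} = t_{k-1} − q_k·t_k, so r_k = a·s_k + b·t_k at every step:
  q = 2: r = 156, s = 1 − 2·0 = 1, t = 0 − 2·1 = -2  (check: 732·1 + 288·(-2) = 156)
  q = 1: r = 132, s = 0 − 1·1 = -1, t = 1 − 1·(-2) = 3  (check: 732·(-1) + 288·3 = 132)
  q = 1: r = 24, s = 1 − 1·(-1) = 2, t = -2 − 1·3 = -5  (check: 732·2 + 288·(-5) = 24)
  q = 5: r = 12, s = -1 − 5·2 = -11, t = 3 − 5·(-5) = 28  (check: 732·(-11) + 288·28 = 12)
The row with r = 12 (the gcd) gives the Bezout coefficients s = -11, t = 28.
Result: 732 · (-11) + 288 · (28) = 12.

gcd(732, 288) = 12; s = -11, t = 28 (check: 732·(-11) + 288·28 = 12).


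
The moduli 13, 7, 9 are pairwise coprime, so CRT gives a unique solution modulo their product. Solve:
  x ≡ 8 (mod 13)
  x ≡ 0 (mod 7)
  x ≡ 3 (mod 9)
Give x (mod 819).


Moduli 13, 7, 9 are pairwise coprime; by CRT there is a unique solution modulo M = 13 · 7 · 9 = 819.
Solve pairwise, accumulating the modulus:
  Start with x ≡ 8 (mod 13).
  Combine with x ≡ 0 (mod 7): since gcd(13, 7) = 1, we get a unique residue mod 91.
    Write x = 8 + 13·t and substitute into x ≡ 0 (mod 7): 13·t ≡ 0 − 8 = -8 (mod 7).
    Reduce coefficients mod 7: 6·t ≡ 6 (mod 7).
    The inverse of 6 mod 7 is 6 (since 6·6 = 36 = 5·7 + 1), so t ≡ 6·6 = 36 ≡ 1 (mod 7).
    Then x = 8 + 13·1 = 21, valid modulo lcm(13, 7) = 91: x ≡ 21 (mod 91).
  Combine with x ≡ 3 (mod 9): since gcd(91, 9) = 1, we get a unique residue mod 819.
    Write x = 21 + 91·t and substitute into x ≡ 3 (mod 9): 91·t ≡ 3 − 21 = -18 (mod 9).
    Reduce coefficients mod 9: 1·t ≡ 0 (mod 9).
    So t ≡ 0 (mod 9).
    Then x = 21 + 91·0 = 21, valid modulo lcm(91, 9) = 819: x ≡ 21 (mod 819).
Verify: 21 mod 13 = 8 ✓, 21 mod 7 = 0 ✓, 21 mod 9 = 3 ✓.

x ≡ 21 (mod 819).


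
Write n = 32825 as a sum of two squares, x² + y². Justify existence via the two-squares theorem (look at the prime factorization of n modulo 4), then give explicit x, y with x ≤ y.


Step 1: Factor n = 32825 = 5^2 · 13 · 101.
Step 2: Check the mod-4 condition on each prime factor: 5 ≡ 1 (mod 4), exponent 2; 13 ≡ 1 (mod 4), exponent 1; 101 ≡ 1 (mod 4), exponent 1.
All primes ≡ 3 (mod 4) appear to even exponent (or don't appear), so by the two-squares theorem n IS expressible as a sum of two squares.
Step 3: Build a representation. Group n = k² · m with k = 5 and m = 13 · 101 = 1313 (a product of primes ≡ 1 (mod 4)); a representation of m scales to one of n via (k·x)² + (k·y)² = k²(x² + y²). Each prime p ≡ 1 (mod 4) is itself a sum of two squares; find a² by testing p − a² for a perfect square:
  13: 13 − 1² = 12, 13 − 2² = 9 = 3² ⇒ 13 = 2² + 3².
  101: 101 − 1² = 100 = 10² ⇒ 101 = 1² + 10².
  Combine using the Brahmagupta–Fibonacci identity (a² + b²)(c² + d²) = (ac − bd)² + (ad + bc)² = (ac + bd)² + (ad − bc)²:
  13 · 101 = 1313: from (2² + 3²)(1² + 10²), take (2·1 − 3·10, 2·10 + 3·1) = (2 − 30, 20 + 3) = (-28, 23); dropping signs (only squares matter) gives (28, 23); check 28² + 23² = 784 + 529 = 1313 ✓.
  Scale by k = 5: (5·28, 5·23) = (140, 115).
Step 4: Order so x ≤ y and verify: 115² + 140² = 13225 + 19600 = 32825 = n. ✓

n = 32825 = 115² + 140² (one valid representation with x ≤ y).


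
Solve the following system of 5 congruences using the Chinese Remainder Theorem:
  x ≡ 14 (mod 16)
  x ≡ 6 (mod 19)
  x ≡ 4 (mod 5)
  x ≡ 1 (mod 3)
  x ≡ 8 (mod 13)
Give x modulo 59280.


Product of moduli M = 16 · 19 · 5 · 3 · 13 = 59280.
Merge one congruence at a time:
  Start: x ≡ 14 (mod 16).
  Combine with x ≡ 6 (mod 19); new modulus lcm = 304.
    Write x = 14 + 16·t and substitute into x ≡ 6 (mod 19): 16·t ≡ 6 − 14 = -8 (mod 19).
    Reduce coefficients mod 19: 16·t ≡ 11 (mod 19).
    The inverse of 16 mod 19 is 6 (since 16·6 = 96 = 5·19 + 1), so t ≡ 6·11 = 66 ≡ 9 (mod 19).
    Then x = 14 + 16·9 = 158, valid modulo lcm(16, 19) = 304: x ≡ 158 (mod 304).
  Combine with x ≡ 4 (mod 5); new modulus lcm = 1520.
    Write x = 158 + 304·t and substitute into x ≡ 4 (mod 5): 304·t ≡ 4 − 158 = -154 (mod 5).
    Reduce coefficients mod 5: 4·t ≡ 1 (mod 5).
    The inverse of 4 mod 5 is 4 (since 4·4 = 16 = 3·5 + 1), so t ≡ 4·1 = 4 ≡ 4 (mod 5).
    Then x = 158 + 304·4 = 1374, valid modulo lcm(304, 5) = 1520: x ≡ 1374 (mod 1520).
  Combine with x ≡ 1 (mod 3); new modulus lcm = 4560.
    Write x = 1374 + 1520·t and substitute into x ≡ 1 (mod 3): 1520·t ≡ 1 − 1374 = -1373 (mod 3).
    Reduce coefficients mod 3: 2·t ≡ 1 (mod 3).
    The inverse of 2 mod 3 is 2 (since 2·2 = 4 = 1·3 + 1), so t ≡ 2·1 = 2 ≡ 2 (mod 3).
    Then x = 1374 + 1520·2 = 4414, valid modulo lcm(1520, 3) = 4560: x ≡ 4414 (mod 4560).
  Combine with x ≡ 8 (mod 13); new modulus lcm = 59280.
    Write x = 4414 + 4560·t and substitute into x ≡ 8 (mod 13): 4560·t ≡ 8 − 4414 = -4406 (mod 13).
    Reduce coefficients mod 13: 10·t ≡ 1 (mod 13).
    The inverse of 10 mod 13 is 4 (since 10·4 = 40 = 3·13 + 1), so t ≡ 4·1 = 4 ≡ 4 (mod 13).
    Then x = 4414 + 4560·4 = 22654, valid modulo lcm(4560, 13) = 59280: x ≡ 22654 (mod 59280).
Verify against each original: 22654 mod 16 = 14, 22654 mod 19 = 6, 22654 mod 5 = 4, 22654 mod 3 = 1, 22654 mod 13 = 8.

x ≡ 22654 (mod 59280).


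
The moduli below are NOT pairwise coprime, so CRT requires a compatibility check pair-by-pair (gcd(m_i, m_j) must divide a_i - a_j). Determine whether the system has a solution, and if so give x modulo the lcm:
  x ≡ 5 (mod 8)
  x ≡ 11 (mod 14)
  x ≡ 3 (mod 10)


Moduli 8, 14, 10 are not pairwise coprime, so CRT works modulo lcm(m_i) when all pairwise compatibility conditions hold.
Pairwise compatibility: gcd(m_i, m_j) must divide a_i - a_j for every pair.
Merge one congruence at a time:
  Start: x ≡ 5 (mod 8).
  Combine with x ≡ 11 (mod 14): gcd(8, 14) = 2; 11 - 5 = 6, which IS divisible by 2, so compatible.
    Write x = 5 + 8·t and substitute into x ≡ 11 (mod 14): 8·t ≡ 11 − 5 = 6 (mod 14).
    Divide the congruence (and modulus) by g = 2: 4·t ≡ 3 (mod 7).
    The inverse of 4 mod 7 is 2 (since 4·2 = 8 = 1·7 + 1), so t ≡ 2·3 = 6 ≡ 6 (mod 7).
    Then x = 5 + 8·6 = 53, valid modulo lcm(8, 14) = 56: x ≡ 53 (mod 56).
  Combine with x ≡ 3 (mod 10): gcd(56, 10) = 2; 3 - 53 = -50, which IS divisible by 2, so compatible.
    Write x = 53 + 56·t and substitute into x ≡ 3 (mod 10): 56·t ≡ 3 − 53 = -50 (mod 10).
    Divide the congruence (and modulus) by g = 2: 28·t ≡ -25 (mod 5).
    Reduce coefficients mod 5: 3·t ≡ 0 (mod 5).
    The inverse of 3 mod 5 is 2 (since 3·2 = 6 = 1·5 + 1), so t ≡ 2·0 = 0 ≡ 0 (mod 5).
    Then x = 53 + 56·0 = 53, valid modulo lcm(56, 10) = 280: x ≡ 53 (mod 280).
Verify: 53 mod 8 = 5, 53 mod 14 = 11, 53 mod 10 = 3.

x ≡ 53 (mod 280).


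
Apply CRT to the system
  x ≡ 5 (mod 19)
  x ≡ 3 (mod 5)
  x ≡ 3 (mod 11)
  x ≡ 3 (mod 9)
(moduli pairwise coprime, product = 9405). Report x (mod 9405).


Product of moduli M = 19 · 5 · 11 · 9 = 9405.
Merge one congruence at a time:
  Start: x ≡ 5 (mod 19).
  Combine with x ≡ 3 (mod 5); new modulus lcm = 95.
    Write x = 5 + 19·t and substitute into x ≡ 3 (mod 5): 19·t ≡ 3 − 5 = -2 (mod 5).
    Reduce coefficients mod 5: 4·t ≡ 3 (mod 5).
    The inverse of 4 mod 5 is 4 (since 4·4 = 16 = 3·5 + 1), so t ≡ 4·3 = 12 ≡ 2 (mod 5).
    Then x = 5 + 19·2 = 43, valid modulo lcm(19, 5) = 95: x ≡ 43 (mod 95).
  Combine with x ≡ 3 (mod 11); new modulus lcm = 1045.
    Write x = 43 + 95·t and substitute into x ≡ 3 (mod 11): 95·t ≡ 3 − 43 = -40 (mod 11).
    Reduce coefficients mod 11: 7·t ≡ 4 (mod 11).
    The inverse of 7 mod 11 is 8 (since 7·8 = 56 = 5·11 + 1), so t ≡ 8·4 = 32 ≡ 10 (mod 11).
    Then x = 43 + 95·10 = 993, valid modulo lcm(95, 11) = 1045: x ≡ 993 (mod 1045).
  Combine with x ≡ 3 (mod 9); new modulus lcm = 9405.
    Write x = 993 + 1045·t and substitute into x ≡ 3 (mod 9): 1045·t ≡ 3 − 993 = -990 (mod 9).
    Reduce coefficients mod 9: 1·t ≡ 0 (mod 9).
    So t ≡ 0 (mod 9).
    Then x = 993 + 1045·0 = 993, valid modulo lcm(1045, 9) = 9405: x ≡ 993 (mod 9405).
Verify against each original: 993 mod 19 = 5, 993 mod 5 = 3, 993 mod 11 = 3, 993 mod 9 = 3.

x ≡ 993 (mod 9405).


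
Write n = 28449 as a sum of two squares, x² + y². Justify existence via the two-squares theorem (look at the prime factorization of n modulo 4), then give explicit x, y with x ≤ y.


Step 1: Factor n = 28449 = 3^2 · 29 · 109.
Step 2: Check the mod-4 condition on each prime factor: 3 ≡ 3 (mod 4), exponent 2 (must be even); 29 ≡ 1 (mod 4), exponent 1; 109 ≡ 1 (mod 4), exponent 1.
All primes ≡ 3 (mod 4) appear to even exponent (or don't appear), so by the two-squares theorem n IS expressible as a sum of two squares.
Step 3: Build a representation. Group n = k² · m with k = 3 and m = 29 · 109 = 3161 (a product of primes ≡ 1 (mod 4)); a representation of m scales to one of n via (k·x)² + (k·y)² = k²(x² + y²). Each prime p ≡ 1 (mod 4) is itself a sum of two squares; find a² by testing p − a² for a perfect square:
  29: 29 − 1² = 28, 29 − 2² = 25 = 5² ⇒ 29 = 2² + 5².
  109: 109 − 1² = 108, 109 − 2² = 105, 109 − 3² = 100 = 10² ⇒ 109 = 3² + 10².
  Combine using the Brahmagupta–Fibonacci identity (a² + b²)(c² + d²) = (ac − bd)² + (ad + bc)² = (ac + bd)² + (ad − bc)²:
  29 · 109 = 3161: from (2² + 5²)(3² + 10²), take (2·3 − 5·10, 2·10 + 5·3) = (6 − 50, 20 + 15) = (-44, 35); dropping signs (only squares matter) gives (44, 35); check 44² + 35² = 1936 + 1225 = 3161 ✓.
  Scale by k = 3: (3·44, 3·35) = (132, 105).
Step 4: Order so x ≤ y and verify: 105² + 132² = 11025 + 17424 = 28449 = n. ✓

n = 28449 = 105² + 132² (one valid representation with x ≤ y).


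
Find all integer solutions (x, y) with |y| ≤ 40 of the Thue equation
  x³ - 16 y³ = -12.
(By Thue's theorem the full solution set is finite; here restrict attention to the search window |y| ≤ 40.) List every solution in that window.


The equation is x³ - 16y³ = -12. For fixed y, x³ = 16·y³ − 12, so a solution requires the RHS to be a perfect cube.
Strategy: iterate y from -40 to 40, compute RHS = 16·y³ − 12, and check whether it is a (positive or negative) perfect cube.
Check small values of y:
  y = 0: RHS = -12 is not a perfect cube.
  y = 1: RHS = 4 is not a perfect cube.
  y = -1: RHS = -28 is not a perfect cube.
  y = 2: RHS = 116 is not a perfect cube.
  y = -2: RHS = -140 is not a perfect cube.
  y = 3: RHS = 420 is not a perfect cube.
  y = -3: RHS = -444 is not a perfect cube.
Continuing the search up to |y| = 40 finds no solutions either.
No (x, y) in the scanned range satisfies the equation.

No integer solutions with |y| ≤ 40.


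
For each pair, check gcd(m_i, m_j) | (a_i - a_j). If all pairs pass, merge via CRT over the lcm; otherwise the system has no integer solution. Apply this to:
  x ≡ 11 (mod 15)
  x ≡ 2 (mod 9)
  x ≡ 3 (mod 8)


Moduli 15, 9, 8 are not pairwise coprime, so CRT works modulo lcm(m_i) when all pairwise compatibility conditions hold.
Pairwise compatibility: gcd(m_i, m_j) must divide a_i - a_j for every pair.
Merge one congruence at a time:
  Start: x ≡ 11 (mod 15).
  Combine with x ≡ 2 (mod 9): gcd(15, 9) = 3; 2 - 11 = -9, which IS divisible by 3, so compatible.
    Write x = 11 + 15·t and substitute into x ≡ 2 (mod 9): 15·t ≡ 2 − 11 = -9 (mod 9).
    Divide the congruence (and modulus) by g = 3: 5·t ≡ -3 (mod 3).
    Reduce coefficients mod 3: 2·t ≡ 0 (mod 3).
    The inverse of 2 mod 3 is 2 (since 2·2 = 4 = 1·3 + 1), so t ≡ 2·0 = 0 ≡ 0 (mod 3).
    Then x = 11 + 15·0 = 11, valid modulo lcm(15, 9) = 45: x ≡ 11 (mod 45).
  Combine with x ≡ 3 (mod 8): gcd(45, 8) = 1; 3 - 11 = -8, which IS divisible by 1, so compatible.
    Write x = 11 + 45·t and substitute into x ≡ 3 (mod 8): 45·t ≡ 3 − 11 = -8 (mod 8).
    Reduce coefficients mod 8: 5·t ≡ 0 (mod 8).
    The inverse of 5 mod 8 is 5 (since 5·5 = 25 = 3·8 + 1), so t ≡ 5·0 = 0 ≡ 0 (mod 8).
    Then x = 11 + 45·0 = 11, valid modulo lcm(45, 8) = 360: x ≡ 11 (mod 360).
Verify: 11 mod 15 = 11, 11 mod 9 = 2, 11 mod 8 = 3.

x ≡ 11 (mod 360).


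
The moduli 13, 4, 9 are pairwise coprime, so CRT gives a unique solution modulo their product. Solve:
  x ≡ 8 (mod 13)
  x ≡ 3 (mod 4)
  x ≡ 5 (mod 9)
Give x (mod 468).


Moduli 13, 4, 9 are pairwise coprime; by CRT there is a unique solution modulo M = 13 · 4 · 9 = 468.
Solve pairwise, accumulating the modulus:
  Start with x ≡ 8 (mod 13).
  Combine with x ≡ 3 (mod 4): since gcd(13, 4) = 1, we get a unique residue mod 52.
    Write x = 8 + 13·t and substitute into x ≡ 3 (mod 4): 13·t ≡ 3 − 8 = -5 (mod 4).
    Reduce coefficients mod 4: 1·t ≡ 3 (mod 4).
    So t ≡ 3 (mod 4).
    Then x = 8 + 13·3 = 47, valid modulo lcm(13, 4) = 52: x ≡ 47 (mod 52).
  Combine with x ≡ 5 (mod 9): since gcd(52, 9) = 1, we get a unique residue mod 468.
    Write x = 47 + 52·t and substitute into x ≡ 5 (mod 9): 52·t ≡ 5 − 47 = -42 (mod 9).
    Reduce coefficients mod 9: 7·t ≡ 3 (mod 9).
    The inverse of 7 mod 9 is 4 (since 7·4 = 28 = 3·9 + 1), so t ≡ 4·3 = 12 ≡ 3 (mod 9).
    Then x = 47 + 52·3 = 203, valid modulo lcm(52, 9) = 468: x ≡ 203 (mod 468).
Verify: 203 mod 13 = 8 ✓, 203 mod 4 = 3 ✓, 203 mod 9 = 5 ✓.

x ≡ 203 (mod 468).


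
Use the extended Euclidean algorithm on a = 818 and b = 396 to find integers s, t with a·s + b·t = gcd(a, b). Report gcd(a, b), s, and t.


Euclidean algorithm on (818, 396) — divide until remainder is 0:
  818 = 2 · 396 + 26
  396 = 15 · 26 + 6
  26 = 4 · 6 + 2
  6 = 3 · 2 + 0
gcd(818, 396) = 2.
Track Bezout coefficients alongside the remainders: start with r₀ = 818 = a·1 + b·0 (s = 1, t = 0) and r₁ = 396 = a·0 + b·1 (s = 0, t = 1); each new remainder r_{k+1} = r_{k-1} − q_k·r_k inherits s_{k+1} = s_{k-1} − q_k·s_k, t_{k+1} = t_{k-1} − q_k·t_k, so r_k = a·s_k + b·t_k at every step:
  q = 2: r = 26, s = 1 − 2·0 = 1, t = 0 − 2·1 = -2  (check: 818·1 + 396·(-2) = 26)
  q = 15: r = 6, s = 0 − 15·1 = -15, t = 1 − 15·(-2) = 31  (check: 818·(-15) + 396·31 = 6)
  q = 4: r = 2, s = 1 − 4·(-15) = 61, t = -2 − 4·31 = -126  (check: 818·61 + 396·(-126) = 2)
The row with r = 2 (the gcd) gives the Bezout coefficients s = 61, t = -126.
Result: 818 · (61) + 396 · (-126) = 2.

gcd(818, 396) = 2; s = 61, t = -126 (check: 818·61 + 396·(-126) = 2).


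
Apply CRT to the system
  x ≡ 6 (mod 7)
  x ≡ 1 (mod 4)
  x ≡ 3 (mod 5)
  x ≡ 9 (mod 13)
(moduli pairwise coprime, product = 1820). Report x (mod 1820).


Product of moduli M = 7 · 4 · 5 · 13 = 1820.
Merge one congruence at a time:
  Start: x ≡ 6 (mod 7).
  Combine with x ≡ 1 (mod 4); new modulus lcm = 28.
    Write x = 6 + 7·t and substitute into x ≡ 1 (mod 4): 7·t ≡ 1 − 6 = -5 (mod 4).
    Reduce coefficients mod 4: 3·t ≡ 3 (mod 4).
    The inverse of 3 mod 4 is 3 (since 3·3 = 9 = 2·4 + 1), so t ≡ 3·3 = 9 ≡ 1 (mod 4).
    Then x = 6 + 7·1 = 13, valid modulo lcm(7, 4) = 28: x ≡ 13 (mod 28).
  Combine with x ≡ 3 (mod 5); new modulus lcm = 140.
    Write x = 13 + 28·t and substitute into x ≡ 3 (mod 5): 28·t ≡ 3 − 13 = -10 (mod 5).
    Reduce coefficients mod 5: 3·t ≡ 0 (mod 5).
    The inverse of 3 mod 5 is 2 (since 3·2 = 6 = 1·5 + 1), so t ≡ 2·0 = 0 ≡ 0 (mod 5).
    Then x = 13 + 28·0 = 13, valid modulo lcm(28, 5) = 140: x ≡ 13 (mod 140).
  Combine with x ≡ 9 (mod 13); new modulus lcm = 1820.
    Write x = 13 + 140·t and substitute into x ≡ 9 (mod 13): 140·t ≡ 9 − 13 = -4 (mod 13).
    Reduce coefficients mod 13: 10·t ≡ 9 (mod 13).
    The inverse of 10 mod 13 is 4 (since 10·4 = 40 = 3·13 + 1), so t ≡ 4·9 = 36 ≡ 10 (mod 13).
    Then x = 13 + 140·10 = 1413, valid modulo lcm(140, 13) = 1820: x ≡ 1413 (mod 1820).
Verify against each original: 1413 mod 7 = 6, 1413 mod 4 = 1, 1413 mod 5 = 3, 1413 mod 13 = 9.

x ≡ 1413 (mod 1820).


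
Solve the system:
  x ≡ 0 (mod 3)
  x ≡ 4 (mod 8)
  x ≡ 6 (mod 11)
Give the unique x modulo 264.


Moduli 3, 8, 11 are pairwise coprime; by CRT there is a unique solution modulo M = 3 · 8 · 11 = 264.
Solve pairwise, accumulating the modulus:
  Start with x ≡ 0 (mod 3).
  Combine with x ≡ 4 (mod 8): since gcd(3, 8) = 1, we get a unique residue mod 24.
    Write x = 0 + 3·t and substitute into x ≡ 4 (mod 8): 3·t ≡ 4 − 0 = 4 (mod 8).
    The inverse of 3 mod 8 is 3 (since 3·3 = 9 = 1·8 + 1), so t ≡ 3·4 = 12 ≡ 4 (mod 8).
    Then x = 0 + 3·4 = 12, valid modulo lcm(3, 8) = 24: x ≡ 12 (mod 24).
  Combine with x ≡ 6 (mod 11): since gcd(24, 11) = 1, we get a unique residue mod 264.
    Write x = 12 + 24·t and substitute into x ≡ 6 (mod 11): 24·t ≡ 6 − 12 = -6 (mod 11).
    Reduce coefficients mod 11: 2·t ≡ 5 (mod 11).
    The inverse of 2 mod 11 is 6 (since 2·6 = 12 = 1·11 + 1), so t ≡ 6·5 = 30 ≡ 8 (mod 11).
    Then x = 12 + 24·8 = 204, valid modulo lcm(24, 11) = 264: x ≡ 204 (mod 264).
Verify: 204 mod 3 = 0 ✓, 204 mod 8 = 4 ✓, 204 mod 11 = 6 ✓.

x ≡ 204 (mod 264).


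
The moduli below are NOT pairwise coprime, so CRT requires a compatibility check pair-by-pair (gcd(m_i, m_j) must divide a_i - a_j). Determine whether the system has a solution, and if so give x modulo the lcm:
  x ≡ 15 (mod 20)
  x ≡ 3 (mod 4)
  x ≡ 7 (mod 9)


Moduli 20, 4, 9 are not pairwise coprime, so CRT works modulo lcm(m_i) when all pairwise compatibility conditions hold.
Pairwise compatibility: gcd(m_i, m_j) must divide a_i - a_j for every pair.
Merge one congruence at a time:
  Start: x ≡ 15 (mod 20).
  Combine with x ≡ 3 (mod 4): gcd(20, 4) = 4; 3 - 15 = -12, which IS divisible by 4, so compatible.
    Write x = 15 + 20·t and substitute into x ≡ 3 (mod 4): 20·t ≡ 3 − 15 = -12 (mod 4).
    Divide the congruence (and modulus) by g = 4: 5·t ≡ -3 (mod 1).
    Modulo 1 every t works; take t = 0.
    Then x = 15 + 20·0 = 15, valid modulo lcm(20, 4) = 20: x ≡ 15 (mod 20).
  Combine with x ≡ 7 (mod 9): gcd(20, 9) = 1; 7 - 15 = -8, which IS divisible by 1, so compatible.
    Write x = 15 + 20·t and substitute into x ≡ 7 (mod 9): 20·t ≡ 7 − 15 = -8 (mod 9).
    Reduce coefficients mod 9: 2·t ≡ 1 (mod 9).
    The inverse of 2 mod 9 is 5 (since 2·5 = 10 = 1·9 + 1), so t ≡ 5·1 = 5 ≡ 5 (mod 9).
    Then x = 15 + 20·5 = 115, valid modulo lcm(20, 9) = 180: x ≡ 115 (mod 180).
Verify: 115 mod 20 = 15, 115 mod 4 = 3, 115 mod 9 = 7.

x ≡ 115 (mod 180).


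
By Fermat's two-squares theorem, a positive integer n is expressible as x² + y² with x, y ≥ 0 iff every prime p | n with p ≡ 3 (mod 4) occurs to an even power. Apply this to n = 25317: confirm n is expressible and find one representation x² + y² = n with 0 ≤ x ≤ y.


Step 1: Factor n = 25317 = 3^2 · 29 · 97.
Step 2: Check the mod-4 condition on each prime factor: 3 ≡ 3 (mod 4), exponent 2 (must be even); 29 ≡ 1 (mod 4), exponent 1; 97 ≡ 1 (mod 4), exponent 1.
All primes ≡ 3 (mod 4) appear to even exponent (or don't appear), so by the two-squares theorem n IS expressible as a sum of two squares.
Step 3: Build a representation. Group n = k² · m with k = 3 and m = 29 · 97 = 2813 (a product of primes ≡ 1 (mod 4)); a representation of m scales to one of n via (k·x)² + (k·y)² = k²(x² + y²). Each prime p ≡ 1 (mod 4) is itself a sum of two squares; find a² by testing p − a² for a perfect square:
  29: 29 − 1² = 28, 29 − 2² = 25 = 5² ⇒ 29 = 2² + 5².
  97: 97 − 1² = 96, 97 − 2² = 93, 97 − 3² = 88, 97 − 4² = 81 = 9² ⇒ 97 = 4² + 9².
  Combine using the Brahmagupta–Fibonacci identity (a² + b²)(c² + d²) = (ac − bd)² + (ad + bc)² = (ac + bd)² + (ad − bc)²:
  29 · 97 = 2813: from (2² + 5²)(4² + 9²), take (2·4 − 5·9, 2·9 + 5·4) = (8 − 45, 18 + 20) = (-37, 38); dropping signs (only squares matter) gives (37, 38); check 37² + 38² = 1369 + 1444 = 2813 ✓.
  Scale by k = 3: (3·37, 3·38) = (111, 114).
Step 4: Order so x ≤ y and verify: 111² + 114² = 12321 + 12996 = 25317 = n. ✓

n = 25317 = 111² + 114² (one valid representation with x ≤ y).


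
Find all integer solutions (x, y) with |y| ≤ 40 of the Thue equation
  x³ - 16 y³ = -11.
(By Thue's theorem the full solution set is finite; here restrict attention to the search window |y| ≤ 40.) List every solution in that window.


The equation is x³ - 16y³ = -11. For fixed y, x³ = 16·y³ − 11, so a solution requires the RHS to be a perfect cube.
Strategy: iterate y from -40 to 40, compute RHS = 16·y³ − 11, and check whether it is a (positive or negative) perfect cube.
Check small values of y:
  y = 0: RHS = -11 is not a perfect cube.
  y = 1: RHS = 5 is not a perfect cube.
  y = -1: RHS = -27 = (-3)³ ⇒ x = -3 works.
  y = 2: RHS = 117 is not a perfect cube.
  y = -2: RHS = -139 is not a perfect cube.
  y = 3: RHS = 421 is not a perfect cube.
  y = -3: RHS = -443 is not a perfect cube.
Continuing the search up to |y| = 40 finds no further solutions beyond those listed.
Collected solutions: (-3, -1).

Solutions (with |y| ≤ 40): (-3, -1).


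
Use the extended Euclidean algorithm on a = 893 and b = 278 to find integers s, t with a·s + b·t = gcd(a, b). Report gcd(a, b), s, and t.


Euclidean algorithm on (893, 278) — divide until remainder is 0:
  893 = 3 · 278 + 59
  278 = 4 · 59 + 42
  59 = 1 · 42 + 17
  42 = 2 · 17 + 8
  17 = 2 · 8 + 1
  8 = 8 · 1 + 0
gcd(893, 278) = 1.
Track Bezout coefficients alongside the remainders: start with r₀ = 893 = a·1 + b·0 (s = 1, t = 0) and r₁ = 278 = a·0 + b·1 (s = 0, t = 1); each new remainder r_{k+1} = r_{k-1} − q_k·r_k inherits s_{k+1} = s_{k-1} − q_k·s_k, t_{k+1} = t_{k-1} − q_k·t_k, so r_k = a·s_k + b·t_k at every step:
  q = 3: r = 59, s = 1 − 3·0 = 1, t = 0 − 3·1 = -3  (check: 893·1 + 278·(-3) = 59)
  q = 4: r = 42, s = 0 − 4·1 = -4, t = 1 − 4·(-3) = 13  (check: 893·(-4) + 278·13 = 42)
  q = 1: r = 17, s = 1 − 1·(-4) = 5, t = -3 − 1·13 = -16  (check: 893·5 + 278·(-16) = 17)
  q = 2: r = 8, s = -4 − 2·5 = -14, t = 13 − 2·(-16) = 45  (check: 893·(-14) + 278·45 = 8)
  q = 2: r = 1, s = 5 − 2·(-14) = 33, t = -16 − 2·45 = -106  (check: 893·33 + 278·(-106) = 1)
The row with r = 1 (the gcd) gives the Bezout coefficients s = 33, t = -106.
Result: 893 · (33) + 278 · (-106) = 1.

gcd(893, 278) = 1; s = 33, t = -106 (check: 893·33 + 278·(-106) = 1).


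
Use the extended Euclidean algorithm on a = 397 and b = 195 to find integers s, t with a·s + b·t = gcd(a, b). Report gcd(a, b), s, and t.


Euclidean algorithm on (397, 195) — divide until remainder is 0:
  397 = 2 · 195 + 7
  195 = 27 · 7 + 6
  7 = 1 · 6 + 1
  6 = 6 · 1 + 0
gcd(397, 195) = 1.
Track Bezout coefficients alongside the remainders: start with r₀ = 397 = a·1 + b·0 (s = 1, t = 0) and r₁ = 195 = a·0 + b·1 (s = 0, t = 1); each new remainder r_{k+1} = r_{k-1} − q_k·r_k inherits s_{k+1} = s_{k-1} − q_k·s_k, t_{k+1} = t_{k-1} − q_k·t_k, so r_k = a·s_k + b·t_k at every step:
  q = 2: r = 7, s = 1 − 2·0 = 1, t = 0 − 2·1 = -2  (check: 397·1 + 195·(-2) = 7)
  q = 27: r = 6, s = 0 − 27·1 = -27, t = 1 − 27·(-2) = 55  (check: 397·(-27) + 195·55 = 6)
  q = 1: r = 1, s = 1 − 1·(-27) = 28, t = -2 − 1·55 = -57  (check: 397·28 + 195·(-57) = 1)
The row with r = 1 (the gcd) gives the Bezout coefficients s = 28, t = -57.
Result: 397 · (28) + 195 · (-57) = 1.

gcd(397, 195) = 1; s = 28, t = -57 (check: 397·28 + 195·(-57) = 1).


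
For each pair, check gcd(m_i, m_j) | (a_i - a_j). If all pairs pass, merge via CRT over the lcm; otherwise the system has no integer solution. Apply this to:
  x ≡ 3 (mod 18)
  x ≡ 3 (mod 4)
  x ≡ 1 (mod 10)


Moduli 18, 4, 10 are not pairwise coprime, so CRT works modulo lcm(m_i) when all pairwise compatibility conditions hold.
Pairwise compatibility: gcd(m_i, m_j) must divide a_i - a_j for every pair.
Merge one congruence at a time:
  Start: x ≡ 3 (mod 18).
  Combine with x ≡ 3 (mod 4): gcd(18, 4) = 2; 3 - 3 = 0, which IS divisible by 2, so compatible.
    Write x = 3 + 18·t and substitute into x ≡ 3 (mod 4): 18·t ≡ 3 − 3 = 0 (mod 4).
    Divide the congruence (and modulus) by g = 2: 9·t ≡ 0 (mod 2).
    Reduce coefficients mod 2: 1·t ≡ 0 (mod 2).
    So t ≡ 0 (mod 2).
    Then x = 3 + 18·0 = 3, valid modulo lcm(18, 4) = 36: x ≡ 3 (mod 36).
  Combine with x ≡ 1 (mod 10): gcd(36, 10) = 2; 1 - 3 = -2, which IS divisible by 2, so compatible.
    Write x = 3 + 36·t and substitute into x ≡ 1 (mod 10): 36·t ≡ 1 − 3 = -2 (mod 10).
    Divide the congruence (and modulus) by g = 2: 18·t ≡ -1 (mod 5).
    Reduce coefficients mod 5: 3·t ≡ 4 (mod 5).
    The inverse of 3 mod 5 is 2 (since 3·2 = 6 = 1·5 + 1), so t ≡ 2·4 = 8 ≡ 3 (mod 5).
    Then x = 3 + 36·3 = 111, valid modulo lcm(36, 10) = 180: x ≡ 111 (mod 180).
Verify: 111 mod 18 = 3, 111 mod 4 = 3, 111 mod 10 = 1.

x ≡ 111 (mod 180).


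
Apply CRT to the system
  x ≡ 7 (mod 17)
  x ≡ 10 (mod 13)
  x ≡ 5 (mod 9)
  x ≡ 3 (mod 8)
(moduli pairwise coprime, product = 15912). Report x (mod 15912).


Product of moduli M = 17 · 13 · 9 · 8 = 15912.
Merge one congruence at a time:
  Start: x ≡ 7 (mod 17).
  Combine with x ≡ 10 (mod 13); new modulus lcm = 221.
    Write x = 7 + 17·t and substitute into x ≡ 10 (mod 13): 17·t ≡ 10 − 7 = 3 (mod 13).
    Reduce coefficients mod 13: 4·t ≡ 3 (mod 13).
    The inverse of 4 mod 13 is 10 (since 4·10 = 40 = 3·13 + 1), so t ≡ 10·3 = 30 ≡ 4 (mod 13).
    Then x = 7 + 17·4 = 75, valid modulo lcm(17, 13) = 221: x ≡ 75 (mod 221).
  Combine with x ≡ 5 (mod 9); new modulus lcm = 1989.
    Write x = 75 + 221·t and substitute into x ≡ 5 (mod 9): 221·t ≡ 5 − 75 = -70 (mod 9).
    Reduce coefficients mod 9: 5·t ≡ 2 (mod 9).
    The inverse of 5 mod 9 is 2 (since 5·2 = 10 = 1·9 + 1), so t ≡ 2·2 = 4 ≡ 4 (mod 9).
    Then x = 75 + 221·4 = 959, valid modulo lcm(221, 9) = 1989: x ≡ 959 (mod 1989).
  Combine with x ≡ 3 (mod 8); new modulus lcm = 15912.
    Write x = 959 + 1989·t and substitute into x ≡ 3 (mod 8): 1989·t ≡ 3 − 959 = -956 (mod 8).
    Reduce coefficients mod 8: 5·t ≡ 4 (mod 8).
    The inverse of 5 mod 8 is 5 (since 5·5 = 25 = 3·8 + 1), so t ≡ 5·4 = 20 ≡ 4 (mod 8).
    Then x = 959 + 1989·4 = 8915, valid modulo lcm(1989, 8) = 15912: x ≡ 8915 (mod 15912).
Verify against each original: 8915 mod 17 = 7, 8915 mod 13 = 10, 8915 mod 9 = 5, 8915 mod 8 = 3.

x ≡ 8915 (mod 15912).


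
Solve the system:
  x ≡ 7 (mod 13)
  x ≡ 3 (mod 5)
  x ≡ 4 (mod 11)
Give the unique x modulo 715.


Moduli 13, 5, 11 are pairwise coprime; by CRT there is a unique solution modulo M = 13 · 5 · 11 = 715.
Solve pairwise, accumulating the modulus:
  Start with x ≡ 7 (mod 13).
  Combine with x ≡ 3 (mod 5): since gcd(13, 5) = 1, we get a unique residue mod 65.
    Write x = 7 + 13·t and substitute into x ≡ 3 (mod 5): 13·t ≡ 3 − 7 = -4 (mod 5).
    Reduce coefficients mod 5: 3·t ≡ 1 (mod 5).
    The inverse of 3 mod 5 is 2 (since 3·2 = 6 = 1·5 + 1), so t ≡ 2·1 = 2 ≡ 2 (mod 5).
    Then x = 7 + 13·2 = 33, valid modulo lcm(13, 5) = 65: x ≡ 33 (mod 65).
  Combine with x ≡ 4 (mod 11): since gcd(65, 11) = 1, we get a unique residue mod 715.
    Write x = 33 + 65·t and substitute into x ≡ 4 (mod 11): 65·t ≡ 4 − 33 = -29 (mod 11).
    Reduce coefficients mod 11: 10·t ≡ 4 (mod 11).
    The inverse of 10 mod 11 is 10 (since 10·10 = 100 = 9·11 + 1), so t ≡ 10·4 = 40 ≡ 7 (mod 11).
    Then x = 33 + 65·7 = 488, valid modulo lcm(65, 11) = 715: x ≡ 488 (mod 715).
Verify: 488 mod 13 = 7 ✓, 488 mod 5 = 3 ✓, 488 mod 11 = 4 ✓.

x ≡ 488 (mod 715).


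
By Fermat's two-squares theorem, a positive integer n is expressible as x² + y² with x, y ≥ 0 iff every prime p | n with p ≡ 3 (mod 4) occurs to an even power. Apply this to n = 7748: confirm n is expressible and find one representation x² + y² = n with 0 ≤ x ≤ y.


Step 1: Factor n = 7748 = 2^2 · 13 · 149.
Step 2: Check the mod-4 condition on each prime factor: 2 = 2 (special); 13 ≡ 1 (mod 4), exponent 1; 149 ≡ 1 (mod 4), exponent 1.
All primes ≡ 3 (mod 4) appear to even exponent (or don't appear), so by the two-squares theorem n IS expressible as a sum of two squares.
Step 3: Build a representation. Group n = k² · m with k = 2 and m = 13 · 149 = 1937 (a product of primes ≡ 1 (mod 4)); a representation of m scales to one of n via (k·x)² + (k·y)² = k²(x² + y²). Each prime p ≡ 1 (mod 4) is itself a sum of two squares; find a² by testing p − a² for a perfect square:
  13: 13 − 1² = 12, 13 − 2² = 9 = 3² ⇒ 13 = 2² + 3².
  149: 149 − 1² = 148, 149 − 2² = 145, 149 − 3² = 140, 149 − 4² = 133, 149 − 5² = 124, 149 − 6² = 113, 149 − 7² = 100 = 10² ⇒ 149 = 7² + 10².
  Combine using the Brahmagupta–Fibonacci identity (a² + b²)(c² + d²) = (ac − bd)² + (ad + bc)² = (ac + bd)² + (ad − bc)²:
  13 · 149 = 1937: from (2² + 3²)(7² + 10²), take (2·7 − 3·10, 2·10 + 3·7) = (14 − 30, 20 + 21) = (-16, 41); dropping signs (only squares matter) gives (16, 41); check 16² + 41² = 256 + 1681 = 1937 ✓.
  Scale by k = 2: (2·16, 2·41) = (32, 82).
Step 4: Order so x ≤ y and verify: 32² + 82² = 1024 + 6724 = 7748 = n. ✓

n = 7748 = 32² + 82² (one valid representation with x ≤ y).


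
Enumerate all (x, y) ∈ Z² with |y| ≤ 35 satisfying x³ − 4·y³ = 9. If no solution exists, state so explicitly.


The equation is x³ - 4y³ = 9. For fixed y, x³ = 4·y³ + 9, so a solution requires the RHS to be a perfect cube.
Strategy: iterate y from -35 to 35, compute RHS = 4·y³ + 9, and check whether it is a (positive or negative) perfect cube.
Check small values of y:
  y = 0: RHS = 9 is not a perfect cube.
  y = 1: RHS = 13 is not a perfect cube.
  y = -1: RHS = 5 is not a perfect cube.
  y = 2: RHS = 41 is not a perfect cube.
  y = -2: RHS = -23 is not a perfect cube.
  y = 3: RHS = 117 is not a perfect cube.
  y = -3: RHS = -99 is not a perfect cube.
Continuing the search up to |y| = 35 finds no solutions either.
No (x, y) in the scanned range satisfies the equation.

No integer solutions with |y| ≤ 35.


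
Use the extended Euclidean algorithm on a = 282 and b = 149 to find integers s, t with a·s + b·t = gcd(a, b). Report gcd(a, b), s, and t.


Euclidean algorithm on (282, 149) — divide until remainder is 0:
  282 = 1 · 149 + 133
  149 = 1 · 133 + 16
  133 = 8 · 16 + 5
  16 = 3 · 5 + 1
  5 = 5 · 1 + 0
gcd(282, 149) = 1.
Track Bezout coefficients alongside the remainders: start with r₀ = 282 = a·1 + b·0 (s = 1, t = 0) and r₁ = 149 = a·0 + b·1 (s = 0, t = 1); each new remainder r_{k+1} = r_{k-1} − q_k·r_k inherits s_{k+1} = s_{k-1} − q_k·s_k, t_{k+1} = t_{k-1} − q_k·t_k, so r_k = a·s_k + b·t_k at every step:
  q = 1: r = 133, s = 1 − 1·0 = 1, t = 0 − 1·1 = -1  (check: 282·1 + 149·(-1) = 133)
  q = 1: r = 16, s = 0 − 1·1 = -1, t = 1 − 1·(-1) = 2  (check: 282·(-1) + 149·2 = 16)
  q = 8: r = 5, s = 1 − 8·(-1) = 9, t = -1 − 8·2 = -17  (check: 282·9 + 149·(-17) = 5)
  q = 3: r = 1, s = -1 − 3·9 = -28, t = 2 − 3·(-17) = 53  (check: 282·(-28) + 149·53 = 1)
The row with r = 1 (the gcd) gives the Bezout coefficients s = -28, t = 53.
Result: 282 · (-28) + 149 · (53) = 1.

gcd(282, 149) = 1; s = -28, t = 53 (check: 282·(-28) + 149·53 = 1).


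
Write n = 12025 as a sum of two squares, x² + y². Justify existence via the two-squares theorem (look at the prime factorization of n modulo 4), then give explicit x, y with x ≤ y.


Step 1: Factor n = 12025 = 5^2 · 13 · 37.
Step 2: Check the mod-4 condition on each prime factor: 5 ≡ 1 (mod 4), exponent 2; 13 ≡ 1 (mod 4), exponent 1; 37 ≡ 1 (mod 4), exponent 1.
All primes ≡ 3 (mod 4) appear to even exponent (or don't appear), so by the two-squares theorem n IS expressible as a sum of two squares.
Step 3: Build a representation. Group n = k² · m with k = 5 and m = 13 · 37 = 481 (a product of primes ≡ 1 (mod 4)); a representation of m scales to one of n via (k·x)² + (k·y)² = k²(x² + y²). Each prime p ≡ 1 (mod 4) is itself a sum of two squares; find a² by testing p − a² for a perfect square:
  13: 13 − 1² = 12, 13 − 2² = 9 = 3² ⇒ 13 = 2² + 3².
  37: 37 − 1² = 36 = 6² ⇒ 37 = 1² + 6².
  Combine using the Brahmagupta–Fibonacci identity (a² + b²)(c² + d²) = (ac − bd)² + (ad + bc)² = (ac + bd)² + (ad − bc)²:
  13 · 37 = 481: from (2² + 3²)(1² + 6²), take (2·1 − 3·6, 2·6 + 3·1) = (2 − 18, 12 + 3) = (-16, 15); dropping signs (only squares matter) gives (16, 15); check 16² + 15² = 256 + 225 = 481 ✓.
  Scale by k = 5: (5·16, 5·15) = (80, 75).
Step 4: Order so x ≤ y and verify: 75² + 80² = 5625 + 6400 = 12025 = n. ✓

n = 12025 = 75² + 80² (one valid representation with x ≤ y).


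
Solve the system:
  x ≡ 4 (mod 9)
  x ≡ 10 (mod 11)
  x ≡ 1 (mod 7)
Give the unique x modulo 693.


Moduli 9, 11, 7 are pairwise coprime; by CRT there is a unique solution modulo M = 9 · 11 · 7 = 693.
Solve pairwise, accumulating the modulus:
  Start with x ≡ 4 (mod 9).
  Combine with x ≡ 10 (mod 11): since gcd(9, 11) = 1, we get a unique residue mod 99.
    Write x = 4 + 9·t and substitute into x ≡ 10 (mod 11): 9·t ≡ 10 − 4 = 6 (mod 11).
    The inverse of 9 mod 11 is 5 (since 9·5 = 45 = 4·11 + 1), so t ≡ 5·6 = 30 ≡ 8 (mod 11).
    Then x = 4 + 9·8 = 76, valid modulo lcm(9, 11) = 99: x ≡ 76 (mod 99).
  Combine with x ≡ 1 (mod 7): since gcd(99, 7) = 1, we get a unique residue mod 693.
    Write x = 76 + 99·t and substitute into x ≡ 1 (mod 7): 99·t ≡ 1 − 76 = -75 (mod 7).
    Reduce coefficients mod 7: 1·t ≡ 2 (mod 7).
    So t ≡ 2 (mod 7).
    Then x = 76 + 99·2 = 274, valid modulo lcm(99, 7) = 693: x ≡ 274 (mod 693).
Verify: 274 mod 9 = 4 ✓, 274 mod 11 = 10 ✓, 274 mod 7 = 1 ✓.

x ≡ 274 (mod 693).


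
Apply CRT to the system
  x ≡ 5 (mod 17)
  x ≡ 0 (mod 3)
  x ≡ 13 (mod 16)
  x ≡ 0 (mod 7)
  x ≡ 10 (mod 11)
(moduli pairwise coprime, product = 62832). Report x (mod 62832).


Product of moduli M = 17 · 3 · 16 · 7 · 11 = 62832.
Merge one congruence at a time:
  Start: x ≡ 5 (mod 17).
  Combine with x ≡ 0 (mod 3); new modulus lcm = 51.
    Write x = 5 + 17·t and substitute into x ≡ 0 (mod 3): 17·t ≡ 0 − 5 = -5 (mod 3).
    Reduce coefficients mod 3: 2·t ≡ 1 (mod 3).
    The inverse of 2 mod 3 is 2 (since 2·2 = 4 = 1·3 + 1), so t ≡ 2·1 = 2 ≡ 2 (mod 3).
    Then x = 5 + 17·2 = 39, valid modulo lcm(17, 3) = 51: x ≡ 39 (mod 51).
  Combine with x ≡ 13 (mod 16); new modulus lcm = 816.
    Write x = 39 + 51·t and substitute into x ≡ 13 (mod 16): 51·t ≡ 13 − 39 = -26 (mod 16).
    Reduce coefficients mod 16: 3·t ≡ 6 (mod 16).
    The inverse of 3 mod 16 is 11 (since 3·11 = 33 = 2·16 + 1), so t ≡ 11·6 = 66 ≡ 2 (mod 16).
    Then x = 39 + 51·2 = 141, valid modulo lcm(51, 16) = 816: x ≡ 141 (mod 816).
  Combine with x ≡ 0 (mod 7); new modulus lcm = 5712.
    Write x = 141 + 816·t and substitute into x ≡ 0 (mod 7): 816·t ≡ 0 − 141 = -141 (mod 7).
    Reduce coefficients mod 7: 4·t ≡ 6 (mod 7).
    The inverse of 4 mod 7 is 2 (since 4·2 = 8 = 1·7 + 1), so t ≡ 2·6 = 12 ≡ 5 (mod 7).
    Then x = 141 + 816·5 = 4221, valid modulo lcm(816, 7) = 5712: x ≡ 4221 (mod 5712).
  Combine with x ≡ 10 (mod 11); new modulus lcm = 62832.
    Write x = 4221 + 5712·t and substitute into x ≡ 10 (mod 11): 5712·t ≡ 10 − 4221 = -4211 (mod 11).
    Reduce coefficients mod 11: 3·t ≡ 2 (mod 11).
    The inverse of 3 mod 11 is 4 (since 3·4 = 12 = 1·11 + 1), so t ≡ 4·2 = 8 ≡ 8 (mod 11).
    Then x = 4221 + 5712·8 = 49917, valid modulo lcm(5712, 11) = 62832: x ≡ 49917 (mod 62832).
Verify against each original: 49917 mod 17 = 5, 49917 mod 3 = 0, 49917 mod 16 = 13, 49917 mod 7 = 0, 49917 mod 11 = 10.

x ≡ 49917 (mod 62832).


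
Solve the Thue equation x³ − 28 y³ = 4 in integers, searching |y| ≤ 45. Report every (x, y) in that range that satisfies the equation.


The equation is x³ - 28y³ = 4. For fixed y, x³ = 28·y³ + 4, so a solution requires the RHS to be a perfect cube.
Strategy: iterate y from -45 to 45, compute RHS = 28·y³ + 4, and check whether it is a (positive or negative) perfect cube.
Check small values of y:
  y = 0: RHS = 4 is not a perfect cube.
  y = 1: RHS = 32 is not a perfect cube.
  y = -1: RHS = -24 is not a perfect cube.
  y = 2: RHS = 228 is not a perfect cube.
  y = -2: RHS = -220 is not a perfect cube.
  y = 3: RHS = 760 is not a perfect cube.
  y = -3: RHS = -752 is not a perfect cube.
Continuing the search up to |y| = 45 finds no solutions either.
No (x, y) in the scanned range satisfies the equation.

No integer solutions with |y| ≤ 45.
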